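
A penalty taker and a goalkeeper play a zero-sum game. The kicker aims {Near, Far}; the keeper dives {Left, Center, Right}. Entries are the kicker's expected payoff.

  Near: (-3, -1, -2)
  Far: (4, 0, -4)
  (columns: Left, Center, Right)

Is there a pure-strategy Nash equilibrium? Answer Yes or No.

Row minima: Near → -3, Far → -4; maximin = -3.
Column maxima: Left → 4, Center → 0, Right → -2; minimax = -2.
-3 ≠ -2, so no pure-strategy equilibrium exists.

No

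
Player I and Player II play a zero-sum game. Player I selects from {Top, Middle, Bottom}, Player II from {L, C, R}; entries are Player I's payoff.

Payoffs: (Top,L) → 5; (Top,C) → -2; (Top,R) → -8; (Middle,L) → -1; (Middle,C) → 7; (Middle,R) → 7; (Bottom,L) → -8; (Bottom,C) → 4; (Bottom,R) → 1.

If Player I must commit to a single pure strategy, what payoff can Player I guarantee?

-1

Row minima: Top → -8, Middle → -1, Bottom → -8.
The best of these is -1.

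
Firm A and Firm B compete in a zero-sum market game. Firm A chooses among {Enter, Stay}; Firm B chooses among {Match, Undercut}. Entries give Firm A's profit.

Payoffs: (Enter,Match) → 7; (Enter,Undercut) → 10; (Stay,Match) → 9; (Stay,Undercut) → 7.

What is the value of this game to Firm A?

Row minima: Enter → 7, Stay → 7; maximin = 7.
Column maxima: Match → 9, Undercut → 10; minimax = 9.
7 ≠ 9, so there is no saddle point; optimal play is mixed.
Let Firm A play Enter with probability p. Expected payoff against Match: 7p + 9(1−p) = −2p + 9; against Undercut: 10p + 7(1−p) = 3p + 7.
Setting these equal: −2p + 9 = 3p + 7 ⇒ −5p = -2 ⇒ p = 2/5, and the value is (-2)·(2/5) + 9 = 41/5.
For Firm B: with q = P(Match), equating Enter's and Stay's payoffs gives −3q + 10 = 2q + 7 ⇒ q = 3/5.

41/5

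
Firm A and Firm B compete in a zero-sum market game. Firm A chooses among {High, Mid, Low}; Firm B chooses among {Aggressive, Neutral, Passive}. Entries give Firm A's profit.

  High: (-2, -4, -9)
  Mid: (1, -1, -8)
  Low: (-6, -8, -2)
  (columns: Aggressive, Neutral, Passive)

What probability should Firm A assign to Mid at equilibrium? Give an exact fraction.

Row minima: High → -9, Mid → -8, Low → -8; maximin = -8.
Column maxima: Aggressive → 1, Neutral → -1, Passive → -2; minimax = -2.
-8 ≠ -2, so there is no saddle point; optimal play is mixed.
High is strictly dominated by Mid, so Firm A never plays it.
Aggressive is strictly dominated by Neutral (it gives Firm A strictly more in every row), so Firm B never plays it.
On the remaining 2×2 (Mid, Low vs Neutral, Passive):
Let Firm A play Mid with probability p. Expected payoff against Neutral: (-1)p + (-8)(1−p) = 7p − 8; against Passive: (-8)p + (-2)(1−p) = −6p − 2.
Setting these equal: 7p − 8 = −6p − 2 ⇒ 13p = 6 ⇒ p = 6/13, and the value is (7)·(6/13) − 8 = -62/13.
For Firm B: with q = P(Neutral), equating Mid's and Low's payoffs gives 7q − 8 = −6q − 2 ⇒ q = 6/13.

6/13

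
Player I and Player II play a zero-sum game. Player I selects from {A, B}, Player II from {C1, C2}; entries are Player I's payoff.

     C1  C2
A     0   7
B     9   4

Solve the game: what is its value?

Row minima: A → 0, B → 4; maximin = 4.
Column maxima: C1 → 9, C2 → 7; minimax = 7.
4 ≠ 7, so there is no saddle point; optimal play is mixed.
Let Player I play A with probability p. Expected payoff against C1: 0p + 9(1−p) = −9p + 9; against C2: 7p + 4(1−p) = 3p + 4.
Setting these equal: −9p + 9 = 3p + 4 ⇒ −12p = -5 ⇒ p = 5/12, and the value is (-9)·(5/12) + 9 = 21/4.
For Player II: with q = P(C1), equating A's and B's payoffs gives −7q + 7 = 5q + 4 ⇒ q = 1/4.

21/4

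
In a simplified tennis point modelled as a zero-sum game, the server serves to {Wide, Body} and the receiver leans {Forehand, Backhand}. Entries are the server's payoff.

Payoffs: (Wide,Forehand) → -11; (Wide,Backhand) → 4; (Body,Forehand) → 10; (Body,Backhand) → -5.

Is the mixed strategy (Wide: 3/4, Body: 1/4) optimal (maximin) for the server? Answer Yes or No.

Against Forehand this mix gives (3/4)·(-11) + (1/4)·10 = -23/4.
Against Backhand this mix gives (3/4)·4 + (1/4)·(-5) = 7/4.
The receiver will play Forehand, holding the server to -23/4. Shifting weight toward the row that does better against Forehand would raise this floor (the equalizing mix achieves -1/2 against both Forehand and Backhand), so the proposed strategy is not optimal.

No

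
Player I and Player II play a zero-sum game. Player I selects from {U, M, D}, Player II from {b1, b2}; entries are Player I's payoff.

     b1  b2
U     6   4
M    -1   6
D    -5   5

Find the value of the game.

Row minima: U → 4, M → -1, D → -5; maximin = 4.
Column maxima: b1 → 6, b2 → 6; minimax = 6.
4 ≠ 6, so there is no saddle point; optimal play is mixed.
D is strictly dominated by M, so Player I never plays it.
On the remaining 2×2 (U, M vs b1, b2):
Let Player I play U with probability p. Expected payoff against b1: 6p + (-1)(1−p) = 7p − 1; against b2: 4p + 6(1−p) = −2p + 6.
Setting these equal: 7p − 1 = −2p + 6 ⇒ 9p = 7 ⇒ p = 7/9, and the value is (7)·(7/9) − 1 = 40/9.
For Player II: with q = P(b1), equating U's and M's payoffs gives 2q + 4 = −7q + 6 ⇒ q = 2/9.

40/9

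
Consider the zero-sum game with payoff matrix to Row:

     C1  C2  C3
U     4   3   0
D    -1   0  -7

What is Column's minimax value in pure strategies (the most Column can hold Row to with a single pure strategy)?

Column maxima: C1 → 4, C2 → 3, C3 → 0.
The smallest of these is 0.

0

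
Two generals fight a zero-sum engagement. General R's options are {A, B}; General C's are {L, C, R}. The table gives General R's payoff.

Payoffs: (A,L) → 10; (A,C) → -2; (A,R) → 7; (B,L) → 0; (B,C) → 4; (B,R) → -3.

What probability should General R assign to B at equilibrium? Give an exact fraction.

Row minima: A → -2, B → -3; maximin = -2.
Column maxima: L → 10, C → 4, R → 7; minimax = 4.
-2 ≠ 4, so there is no saddle point; optimal play is mixed.
L is strictly dominated by R (it gives General R strictly more in every row), so General C never plays it.
On the remaining 2×2 (A, B vs C, R):
Let General R play A with probability p. Expected payoff against C: (-2)p + 4(1−p) = −6p + 4; against R: 7p + (-3)(1−p) = 10p − 3.
Setting these equal: −6p + 4 = 10p − 3 ⇒ −16p = -7 ⇒ p = 7/16, and the value is (-6)·(7/16) + 4 = 11/8.
For General C: with q = P(C), equating A's and B's payoffs gives −9q + 7 = 7q − 3 ⇒ q = 5/8.

9/16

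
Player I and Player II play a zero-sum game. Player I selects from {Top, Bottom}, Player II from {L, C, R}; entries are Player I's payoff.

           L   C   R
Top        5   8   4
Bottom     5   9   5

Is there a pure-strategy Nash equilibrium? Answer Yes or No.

Yes

Row minima: Top → 4, Bottom → 5; maximin = 5.
Column maxima: L → 5, C → 9, R → 5; minimax = 5.
maximin = minimax = 5, so a saddle point exists.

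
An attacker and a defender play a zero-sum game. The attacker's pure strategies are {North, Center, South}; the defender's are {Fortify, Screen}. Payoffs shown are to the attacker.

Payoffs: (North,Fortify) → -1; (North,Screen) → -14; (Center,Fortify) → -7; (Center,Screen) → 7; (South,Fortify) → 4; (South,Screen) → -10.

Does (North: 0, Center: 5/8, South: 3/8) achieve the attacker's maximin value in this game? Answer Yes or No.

No

Against Fortify this mix gives (5/8)·(-7) + (3/8)·4 = -23/8.
Against Screen this mix gives (5/8)·7 + (3/8)·(-10) = 5/8.
The defender will play Fortify, holding the attacker to -23/8. Shifting weight toward the row that does better against Fortify would raise this floor (the equalizing mix achieves -3/2 against both Fortify and Screen), so the proposed strategy is not optimal.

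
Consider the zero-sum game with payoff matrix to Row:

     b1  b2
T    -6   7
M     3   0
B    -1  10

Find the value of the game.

Row minima: T → -6, M → 0, B → -1; maximin = 0.
Column maxima: b1 → 3, b2 → 10; minimax = 3.
0 ≠ 3, so there is no saddle point; optimal play is mixed.
T is strictly dominated by B, so Row never plays it.
On the remaining 2×2 (M, B vs b1, b2):
Let Row play M with probability p. Expected payoff against b1: 3p + (-1)(1−p) = 4p − 1; against b2: 0p + 10(1−p) = −10p + 10.
Setting these equal: 4p − 1 = −10p + 10 ⇒ 14p = 11 ⇒ p = 11/14, and the value is (4)·(11/14) − 1 = 15/7.
For Column: with q = P(b1), equating M's and B's payoffs gives 3q = −11q + 10 ⇒ q = 5/7.

15/7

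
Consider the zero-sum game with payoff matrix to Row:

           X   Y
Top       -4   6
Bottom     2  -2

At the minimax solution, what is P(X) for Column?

4/7

Row minima: Top → -4, Bottom → -2; maximin = -2.
Column maxima: X → 2, Y → 6; minimax = 2.
-2 ≠ 2, so there is no saddle point; optimal play is mixed.
Let Row play Top with probability p. Expected payoff against X: (-4)p + 2(1−p) = −6p + 2; against Y: 6p + (-2)(1−p) = 8p − 2.
Setting these equal: −6p + 2 = 8p − 2 ⇒ −14p = -4 ⇒ p = 2/7, and the value is (-6)·(2/7) + 2 = 2/7.
For Column: with q = P(X), equating Top's and Bottom's payoffs gives −10q + 6 = 4q − 2 ⇒ q = 4/7.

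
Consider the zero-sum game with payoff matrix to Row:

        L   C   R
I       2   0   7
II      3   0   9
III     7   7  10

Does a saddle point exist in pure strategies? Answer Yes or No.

Yes

Row minima: I → 0, II → 0, III → 7; maximin = 7.
Column maxima: L → 7, C → 7, R → 10; minimax = 7.
maximin = minimax = 7, so a saddle point exists.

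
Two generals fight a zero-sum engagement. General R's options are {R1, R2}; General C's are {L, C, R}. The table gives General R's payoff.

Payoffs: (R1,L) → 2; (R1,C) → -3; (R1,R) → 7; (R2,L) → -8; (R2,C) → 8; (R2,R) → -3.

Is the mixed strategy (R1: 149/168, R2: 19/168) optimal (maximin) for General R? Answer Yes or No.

Against L this mix gives (149/168)·2 + (19/168)·(-8) = 73/84.
Against C this mix gives (149/168)·(-3) + (19/168)·8 = -295/168.
Against R this mix gives (149/168)·7 + (19/168)·(-3) = 493/84.
General C will play C, holding General R to -295/168. Shifting weight toward the row that does better against C would raise this floor (the equalizing mix achieves -8/21 against both C and L), so the proposed strategy is not optimal.

No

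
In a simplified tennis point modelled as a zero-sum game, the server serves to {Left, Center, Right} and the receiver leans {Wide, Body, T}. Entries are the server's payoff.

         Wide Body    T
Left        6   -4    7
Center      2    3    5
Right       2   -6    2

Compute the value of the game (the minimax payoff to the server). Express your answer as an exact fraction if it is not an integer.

26/11

Row minima: Left → -4, Center → 2, Right → -6; maximin = 2.
Column maxima: Wide → 6, Body → 3, T → 7; minimax = 3.
2 ≠ 3, so there is no saddle point; optimal play is mixed.
Right is strictly dominated by Left, so the server never plays it.
With Right eliminated, T is strictly dominated by Wide (it gives the server strictly more in every remaining row), so the receiver never plays it.
On the remaining 2×2 (Left, Center vs Wide, Body):
Let the server play Left with probability p. Expected payoff against Wide: 6p + 2(1−p) = 4p + 2; against Body: (-4)p + 3(1−p) = −7p + 3.
Setting these equal: 4p + 2 = −7p + 3 ⇒ 11p = 1 ⇒ p = 1/11, and the value is (4)·(1/11) + 2 = 26/11.
For the receiver: with q = P(Wide), equating Left's and Center's payoffs gives 10q − 4 = −q + 3 ⇒ q = 7/11.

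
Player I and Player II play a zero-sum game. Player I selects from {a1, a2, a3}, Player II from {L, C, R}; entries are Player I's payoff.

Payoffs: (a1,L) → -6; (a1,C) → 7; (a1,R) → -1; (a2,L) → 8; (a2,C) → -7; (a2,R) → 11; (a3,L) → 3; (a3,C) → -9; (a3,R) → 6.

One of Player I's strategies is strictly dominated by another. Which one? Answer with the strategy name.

a2 gives a strictly higher payoff than a3 against every column: 8 > 3, -7 > -9, 11 > 6.
So a3 is strictly dominated and Player I never plays it.

a3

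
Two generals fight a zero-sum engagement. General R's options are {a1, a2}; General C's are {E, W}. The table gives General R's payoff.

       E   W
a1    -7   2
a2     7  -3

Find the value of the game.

-7/19

Row minima: a1 → -7, a2 → -3; maximin = -3.
Column maxima: E → 7, W → 2; minimax = 2.
-3 ≠ 2, so there is no saddle point; optimal play is mixed.
Let General R play a1 with probability p. Expected payoff against E: (-7)p + 7(1−p) = −14p + 7; against W: 2p + (-3)(1−p) = 5p − 3.
Setting these equal: −14p + 7 = 5p − 3 ⇒ −19p = -10 ⇒ p = 10/19, and the value is (-14)·(10/19) + 7 = -7/19.
For General C: with q = P(E), equating a1's and a2's payoffs gives −9q + 2 = 10q − 3 ⇒ q = 5/19.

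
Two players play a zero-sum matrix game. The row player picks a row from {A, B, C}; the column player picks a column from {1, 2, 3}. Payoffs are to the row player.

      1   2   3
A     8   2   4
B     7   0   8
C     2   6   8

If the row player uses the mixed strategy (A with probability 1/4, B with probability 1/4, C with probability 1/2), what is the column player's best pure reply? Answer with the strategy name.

If the column player plays 1, the row player's expected payoff is (1/4)·8 + (1/4)·7 + (1/2)·2 = 19/4.
If the column player plays 2, the row player's expected payoff is (1/4)·2 + (1/4)·0 + (1/2)·6 = 7/2.
If the column player plays 3, the row player's expected payoff is (1/4)·4 + (1/4)·8 + (1/2)·8 = 7.
The column player minimizes the row player's payoff; the smallest is 7/2, so the best response is 2.

2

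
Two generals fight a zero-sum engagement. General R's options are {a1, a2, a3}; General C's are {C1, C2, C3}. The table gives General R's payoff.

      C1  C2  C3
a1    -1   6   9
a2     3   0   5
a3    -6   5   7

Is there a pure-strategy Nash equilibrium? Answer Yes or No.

No

Row minima: a1 → -1, a2 → 0, a3 → -6; maximin = 0.
Column maxima: C1 → 3, C2 → 6, C3 → 9; minimax = 3.
0 ≠ 3, so no pure-strategy equilibrium exists.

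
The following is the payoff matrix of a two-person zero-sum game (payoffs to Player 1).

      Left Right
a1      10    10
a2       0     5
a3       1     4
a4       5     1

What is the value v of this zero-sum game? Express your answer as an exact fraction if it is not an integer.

10

Row minima: a1 → 10, a2 → 0, a3 → 1, a4 → 1; maximin = 10.
Column maxima: Left → 10, Right → 10; minimax = 10.
Since maximin = minimax = 10, there is a saddle point and the value is 10.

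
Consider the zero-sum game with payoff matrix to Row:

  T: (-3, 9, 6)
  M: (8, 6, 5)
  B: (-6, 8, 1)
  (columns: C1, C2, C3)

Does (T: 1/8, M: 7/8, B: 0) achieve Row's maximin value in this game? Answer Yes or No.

Against C1 this mix gives (1/8)·(-3) + (7/8)·8 = 53/8.
Against C2 this mix gives (1/8)·9 + (7/8)·6 = 51/8.
Against C3 this mix gives (1/8)·6 + (7/8)·5 = 41/8.
Column will play C3, holding Row to 41/8. Shifting weight toward the row that does better against C3 would raise this floor (the equalizing mix achieves 21/4 against both C3 and C1), so the proposed strategy is not optimal.

No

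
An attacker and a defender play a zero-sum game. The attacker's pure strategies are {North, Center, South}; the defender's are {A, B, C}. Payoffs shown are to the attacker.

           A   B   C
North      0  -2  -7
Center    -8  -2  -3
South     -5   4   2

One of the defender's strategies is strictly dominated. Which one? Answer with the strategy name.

B

C holds the attacker's payoff strictly below B in every row: -7 < -2, -3 < -2, 2 < 4.
So B is strictly dominated for the defender.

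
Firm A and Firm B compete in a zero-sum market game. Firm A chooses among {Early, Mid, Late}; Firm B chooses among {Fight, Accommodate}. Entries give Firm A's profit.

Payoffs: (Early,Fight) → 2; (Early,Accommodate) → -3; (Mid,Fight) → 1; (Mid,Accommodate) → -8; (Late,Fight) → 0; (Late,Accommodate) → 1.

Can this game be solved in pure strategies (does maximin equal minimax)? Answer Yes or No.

No

Row minima: Early → -3, Mid → -8, Late → 0; maximin = 0.
Column maxima: Fight → 2, Accommodate → 1; minimax = 1.
0 ≠ 1, so no pure-strategy equilibrium exists.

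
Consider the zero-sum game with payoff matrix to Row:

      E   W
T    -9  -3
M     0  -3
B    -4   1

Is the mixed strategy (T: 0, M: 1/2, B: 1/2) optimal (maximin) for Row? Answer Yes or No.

No

Against E this mix gives (1/2)·0 + (1/2)·(-4) = -2.
Against W this mix gives (1/2)·(-3) + (1/2)·1 = -1.
Column will play E, holding Row to -2. Shifting weight toward the row that does better against E would raise this floor (the equalizing mix achieves -3/2 against both E and W), so the proposed strategy is not optimal.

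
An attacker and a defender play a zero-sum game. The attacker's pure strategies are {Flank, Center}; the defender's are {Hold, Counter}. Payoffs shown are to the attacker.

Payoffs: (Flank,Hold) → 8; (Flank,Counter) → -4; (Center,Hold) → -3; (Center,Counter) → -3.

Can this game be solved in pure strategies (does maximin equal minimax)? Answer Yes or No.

Yes

Row minima: Flank → -4, Center → -3; maximin = -3.
Column maxima: Hold → 8, Counter → -3; minimax = -3.
maximin = minimax = -3, so a saddle point exists.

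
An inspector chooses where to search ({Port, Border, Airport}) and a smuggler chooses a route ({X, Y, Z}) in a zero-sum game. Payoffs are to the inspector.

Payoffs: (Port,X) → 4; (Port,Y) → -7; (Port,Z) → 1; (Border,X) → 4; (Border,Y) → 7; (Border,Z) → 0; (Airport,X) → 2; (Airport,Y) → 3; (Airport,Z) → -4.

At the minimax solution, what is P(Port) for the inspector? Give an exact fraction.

7/15

Row minima: Port → -7, Border → 0, Airport → -4; maximin = 0.
Column maxima: X → 4, Y → 7, Z → 1; minimax = 1.
0 ≠ 1, so there is no saddle point; optimal play is mixed.
Airport is strictly dominated by Border, so the inspector never plays it.
X is strictly dominated by Z (it gives the inspector strictly more in every row), so the smuggler never plays it.
On the remaining 2×2 (Port, Border vs Y, Z):
Let the inspector play Port with probability p. Expected payoff against Y: (-7)p + 7(1−p) = −14p + 7; against Z: 1p + 0(1−p) = p.
Setting these equal: −14p + 7 = p ⇒ −15p = -7 ⇒ p = 7/15, and the value is (-14)·(7/15) + 7 = 7/15.
For the smuggler: with q = P(Y), equating Port's and Border's payoffs gives −8q + 1 = 7q ⇒ q = 1/15.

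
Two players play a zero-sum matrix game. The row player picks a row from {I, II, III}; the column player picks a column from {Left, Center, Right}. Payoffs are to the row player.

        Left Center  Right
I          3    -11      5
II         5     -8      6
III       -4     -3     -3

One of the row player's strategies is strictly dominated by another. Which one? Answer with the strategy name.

I

II gives a strictly higher payoff than I against every column: 5 > 3, -8 > -11, 6 > 5.
So I is strictly dominated and the row player never plays it.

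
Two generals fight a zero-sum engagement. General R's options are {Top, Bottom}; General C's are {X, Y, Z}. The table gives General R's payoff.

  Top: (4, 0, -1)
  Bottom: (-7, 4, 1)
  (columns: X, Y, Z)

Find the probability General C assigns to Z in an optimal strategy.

11/13

Row minima: Top → -1, Bottom → -7; maximin = -1.
Column maxima: X → 4, Y → 4, Z → 1; minimax = 1.
-1 ≠ 1, so there is no saddle point; optimal play is mixed.
Y is strictly dominated by Z (it gives General R strictly more in every row), so General C never plays it.
On the remaining 2×2 (Top, Bottom vs X, Z):
Let General R play Top with probability p. Expected payoff against X: 4p + (-7)(1−p) = 11p − 7; against Z: (-1)p + 1(1−p) = −2p + 1.
Setting these equal: 11p − 7 = −2p + 1 ⇒ 13p = 8 ⇒ p = 8/13, and the value is (11)·(8/13) − 7 = -3/13.
For General C: with q = P(X), equating Top's and Bottom's payoffs gives 5q − 1 = −8q + 1 ⇒ q = 2/13.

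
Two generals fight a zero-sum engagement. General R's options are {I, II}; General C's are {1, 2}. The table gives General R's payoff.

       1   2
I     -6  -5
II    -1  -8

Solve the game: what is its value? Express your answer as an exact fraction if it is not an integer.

Row minima: I → -6, II → -8; maximin = -6.
Column maxima: 1 → -1, 2 → -5; minimax = -5.
-6 ≠ -5, so there is no saddle point; optimal play is mixed.
Let General R play I with probability p. Expected payoff against 1: (-6)p + (-1)(1−p) = −5p − 1; against 2: (-5)p + (-8)(1−p) = 3p − 8.
Setting these equal: −5p − 1 = 3p − 8 ⇒ −8p = -7 ⇒ p = 7/8, and the value is (-5)·(7/8) − 1 = -43/8.
For General C: with q = P(1), equating I's and II's payoffs gives −q − 5 = 7q − 8 ⇒ q = 3/8.

-43/8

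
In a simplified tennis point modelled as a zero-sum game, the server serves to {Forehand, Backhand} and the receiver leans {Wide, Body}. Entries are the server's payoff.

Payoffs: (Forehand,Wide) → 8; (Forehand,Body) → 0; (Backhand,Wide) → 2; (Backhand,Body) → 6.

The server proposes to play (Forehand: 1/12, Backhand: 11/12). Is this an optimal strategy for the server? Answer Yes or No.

No

Against Wide this mix gives (1/12)·8 + (11/12)·2 = 5/2.
Against Body this mix gives (1/12)·0 + (11/12)·6 = 11/2.
The receiver will play Wide, holding the server to 5/2. Shifting weight toward the row that does better against Wide would raise this floor (the equalizing mix achieves 4 against both Wide and Body), so the proposed strategy is not optimal.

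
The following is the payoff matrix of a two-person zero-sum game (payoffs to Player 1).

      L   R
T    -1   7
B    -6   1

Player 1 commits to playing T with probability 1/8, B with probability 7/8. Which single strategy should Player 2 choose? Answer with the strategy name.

If Player 2 plays L, Player 1's expected payoff is (1/8)·(-1) + (7/8)·(-6) = -43/8.
If Player 2 plays R, Player 1's expected payoff is (1/8)·7 + (7/8)·1 = 7/4.
Player 2 minimizes Player 1's payoff; the smallest is -43/8, so the best response is L.

L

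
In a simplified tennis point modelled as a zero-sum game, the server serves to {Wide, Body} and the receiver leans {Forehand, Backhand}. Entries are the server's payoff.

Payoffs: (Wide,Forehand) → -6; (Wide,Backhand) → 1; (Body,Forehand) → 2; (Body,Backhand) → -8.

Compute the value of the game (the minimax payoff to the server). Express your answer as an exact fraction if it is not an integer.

-46/17

Row minima: Wide → -6, Body → -8; maximin = -6.
Column maxima: Forehand → 2, Backhand → 1; minimax = 1.
-6 ≠ 1, so there is no saddle point; optimal play is mixed.
Let the server play Wide with probability p. Expected payoff against Forehand: (-6)p + 2(1−p) = −8p + 2; against Backhand: 1p + (-8)(1−p) = 9p − 8.
Setting these equal: −8p + 2 = 9p − 8 ⇒ −17p = -10 ⇒ p = 10/17, and the value is (-8)·(10/17) + 2 = -46/17.
For the receiver: with q = P(Forehand), equating Wide's and Body's payoffs gives −7q + 1 = 10q − 8 ⇒ q = 9/17.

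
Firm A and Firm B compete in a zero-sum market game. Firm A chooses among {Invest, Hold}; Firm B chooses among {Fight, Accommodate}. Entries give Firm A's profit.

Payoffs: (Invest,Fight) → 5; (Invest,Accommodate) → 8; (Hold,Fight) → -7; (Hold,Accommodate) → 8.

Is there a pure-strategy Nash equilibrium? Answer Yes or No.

Yes

Row minima: Invest → 5, Hold → -7; maximin = 5.
Column maxima: Fight → 5, Accommodate → 8; minimax = 5.
maximin = minimax = 5, so a saddle point exists.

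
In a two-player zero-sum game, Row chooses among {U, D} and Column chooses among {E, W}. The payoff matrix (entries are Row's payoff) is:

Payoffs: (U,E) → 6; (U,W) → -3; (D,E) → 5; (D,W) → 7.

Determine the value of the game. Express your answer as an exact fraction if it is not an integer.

Row minima: U → -3, D → 5; maximin = 5.
Column maxima: E → 6, W → 7; minimax = 6.
5 ≠ 6, so there is no saddle point; optimal play is mixed.
Let Row play U with probability p. Expected payoff against E: 6p + 5(1−p) = p + 5; against W: (-3)p + 7(1−p) = −10p + 7.
Setting these equal: p + 5 = −10p + 7 ⇒ 11p = 2 ⇒ p = 2/11, and the value is (1)·(2/11) + 5 = 57/11.
For Column: with q = P(E), equating U's and D's payoffs gives 9q − 3 = −2q + 7 ⇒ q = 10/11.

57/11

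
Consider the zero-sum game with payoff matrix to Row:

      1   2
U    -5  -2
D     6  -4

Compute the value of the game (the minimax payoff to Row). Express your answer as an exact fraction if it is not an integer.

-32/13

Row minima: U → -5, D → -4; maximin = -4.
Column maxima: 1 → 6, 2 → -2; minimax = -2.
-4 ≠ -2, so there is no saddle point; optimal play is mixed.
Let Row play U with probability p. Expected payoff against 1: (-5)p + 6(1−p) = −11p + 6; against 2: (-2)p + (-4)(1−p) = 2p − 4.
Setting these equal: −11p + 6 = 2p − 4 ⇒ −13p = -10 ⇒ p = 10/13, and the value is (-11)·(10/13) + 6 = -32/13.
For Column: with q = P(1), equating U's and D's payoffs gives −3q − 2 = 10q − 4 ⇒ q = 2/13.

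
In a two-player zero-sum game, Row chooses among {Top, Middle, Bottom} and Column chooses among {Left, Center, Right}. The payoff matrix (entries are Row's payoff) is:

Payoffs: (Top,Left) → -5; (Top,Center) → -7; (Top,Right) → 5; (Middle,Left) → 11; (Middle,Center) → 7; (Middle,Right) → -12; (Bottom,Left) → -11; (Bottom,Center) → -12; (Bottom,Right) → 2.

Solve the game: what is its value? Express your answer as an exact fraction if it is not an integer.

Row minima: Top → -7, Middle → -12, Bottom → -12; maximin = -7.
Column maxima: Left → 11, Center → 7, Right → 5; minimax = 5.
-7 ≠ 5, so there is no saddle point; optimal play is mixed.
Bottom is strictly dominated by Top, so Row never plays it.
Left is strictly dominated by Center (it gives Row strictly more in every row), so Column never plays it.
On the remaining 2×2 (Top, Middle vs Center, Right):
Let Row play Top with probability p. Expected payoff against Center: (-7)p + 7(1−p) = −14p + 7; against Right: 5p + (-12)(1−p) = 17p − 12.
Setting these equal: −14p + 7 = 17p − 12 ⇒ −31p = -19 ⇒ p = 19/31, and the value is (-14)·(19/31) + 7 = -49/31.
For Column: with q = P(Center), equating Top's and Middle's payoffs gives −12q + 5 = 19q − 12 ⇒ q = 17/31.

-49/31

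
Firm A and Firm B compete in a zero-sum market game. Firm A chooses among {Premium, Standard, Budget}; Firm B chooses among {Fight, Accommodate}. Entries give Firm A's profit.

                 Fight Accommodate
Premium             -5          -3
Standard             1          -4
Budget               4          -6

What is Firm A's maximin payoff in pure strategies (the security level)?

Row minima: Premium → -5, Standard → -4, Budget → -6.
The best of these is -4.

-4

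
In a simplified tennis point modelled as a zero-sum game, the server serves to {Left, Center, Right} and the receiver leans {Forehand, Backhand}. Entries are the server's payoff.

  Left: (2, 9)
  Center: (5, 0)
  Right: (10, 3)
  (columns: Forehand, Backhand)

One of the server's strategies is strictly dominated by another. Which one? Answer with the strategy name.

Right gives a strictly higher payoff than Center against every column: 10 > 5, 3 > 0.
So Center is strictly dominated and the server never plays it.

Center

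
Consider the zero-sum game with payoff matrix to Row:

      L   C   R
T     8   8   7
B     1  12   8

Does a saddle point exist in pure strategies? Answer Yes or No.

No

Row minima: T → 7, B → 1; maximin = 7.
Column maxima: L → 8, C → 12, R → 8; minimax = 8.
7 ≠ 8, so no pure-strategy equilibrium exists.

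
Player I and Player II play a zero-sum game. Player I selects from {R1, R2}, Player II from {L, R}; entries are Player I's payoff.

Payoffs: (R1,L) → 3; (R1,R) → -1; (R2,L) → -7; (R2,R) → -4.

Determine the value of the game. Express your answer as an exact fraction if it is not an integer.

-1

Row minima: R1 → -1, R2 → -7; maximin = -1.
Column maxima: L → 3, R → -1; minimax = -1.
Since maximin = minimax = -1, there is a saddle point and the value is -1.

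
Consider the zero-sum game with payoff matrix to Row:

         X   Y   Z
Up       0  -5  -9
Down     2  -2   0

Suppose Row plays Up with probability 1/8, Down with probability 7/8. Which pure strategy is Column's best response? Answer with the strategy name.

If Column plays X, Row's expected payoff is (1/8)·0 + (7/8)·2 = 7/4.
If Column plays Y, Row's expected payoff is (1/8)·(-5) + (7/8)·(-2) = -19/8.
If Column plays Z, Row's expected payoff is (1/8)·(-9) + (7/8)·0 = -9/8.
Column minimizes Row's payoff; the smallest is -19/8, so the best response is Y.

Y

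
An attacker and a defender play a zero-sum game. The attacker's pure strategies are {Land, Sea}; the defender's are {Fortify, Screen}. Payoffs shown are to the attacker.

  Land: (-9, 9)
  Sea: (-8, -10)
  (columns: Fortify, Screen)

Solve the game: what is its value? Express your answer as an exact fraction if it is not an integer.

-81/10

Row minima: Land → -9, Sea → -10; maximin = -9.
Column maxima: Fortify → -8, Screen → 9; minimax = -8.
-9 ≠ -8, so there is no saddle point; optimal play is mixed.
Let the attacker play Land with probability p. Expected payoff against Fortify: (-9)p + (-8)(1−p) = −p − 8; against Screen: 9p + (-10)(1−p) = 19p − 10.
Setting these equal: −p − 8 = 19p − 10 ⇒ −20p = -2 ⇒ p = 1/10, and the value is (-1)·(1/10) − 8 = -81/10.
For the defender: with q = P(Fortify), equating Land's and Sea's payoffs gives −18q + 9 = 2q − 10 ⇒ q = 19/20.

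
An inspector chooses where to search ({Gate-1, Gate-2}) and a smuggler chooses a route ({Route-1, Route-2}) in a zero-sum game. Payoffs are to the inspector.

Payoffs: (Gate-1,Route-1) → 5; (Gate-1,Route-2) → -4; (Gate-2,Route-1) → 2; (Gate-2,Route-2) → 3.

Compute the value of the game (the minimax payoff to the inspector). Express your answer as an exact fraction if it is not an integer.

Row minima: Gate-1 → -4, Gate-2 → 2; maximin = 2.
Column maxima: Route-1 → 5, Route-2 → 3; minimax = 3.
2 ≠ 3, so there is no saddle point; optimal play is mixed.
Let the inspector play Gate-1 with probability p. Expected payoff against Route-1: 5p + 2(1−p) = 3p + 2; against Route-2: (-4)p + 3(1−p) = −7p + 3.
Setting these equal: 3p + 2 = −7p + 3 ⇒ 10p = 1 ⇒ p = 1/10, and the value is (3)·(1/10) + 2 = 23/10.
For the smuggler: with q = P(Route-1), equating Gate-1's and Gate-2's payoffs gives 9q − 4 = −q + 3 ⇒ q = 7/10.

23/10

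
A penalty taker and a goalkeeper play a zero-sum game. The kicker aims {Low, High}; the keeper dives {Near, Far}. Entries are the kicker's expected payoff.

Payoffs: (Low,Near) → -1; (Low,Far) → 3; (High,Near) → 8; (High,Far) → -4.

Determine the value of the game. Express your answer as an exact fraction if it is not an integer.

Row minima: Low → -1, High → -4; maximin = -1.
Column maxima: Near → 8, Far → 3; minimax = 3.
-1 ≠ 3, so there is no saddle point; optimal play is mixed.
Let the kicker play Low with probability p. Expected payoff against Near: (-1)p + 8(1−p) = −9p + 8; against Far: 3p + (-4)(1−p) = 7p − 4.
Setting these equal: −9p + 8 = 7p − 4 ⇒ −16p = -12 ⇒ p = 3/4, and the value is (-9)·(3/4) + 8 = 5/4.
For the keeper: with q = P(Near), equating Low's and High's payoffs gives −4q + 3 = 12q − 4 ⇒ q = 7/16.

5/4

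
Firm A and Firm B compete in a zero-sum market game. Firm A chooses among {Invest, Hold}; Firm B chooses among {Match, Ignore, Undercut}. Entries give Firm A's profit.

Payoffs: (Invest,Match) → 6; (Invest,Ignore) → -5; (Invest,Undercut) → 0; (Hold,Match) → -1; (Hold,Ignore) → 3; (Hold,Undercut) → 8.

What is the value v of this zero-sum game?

13/15

Row minima: Invest → -5, Hold → -1; maximin = -1.
Column maxima: Match → 6, Ignore → 3, Undercut → 8; minimax = 3.
-1 ≠ 3, so there is no saddle point; optimal play is mixed.
Undercut is strictly dominated by Ignore (it gives Firm A strictly more in every row), so Firm B never plays it.
On the remaining 2×2 (Invest, Hold vs Match, Ignore):
Let Firm A play Invest with probability p. Expected payoff against Match: 6p + (-1)(1−p) = 7p − 1; against Ignore: (-5)p + 3(1−p) = −8p + 3.
Setting these equal: 7p − 1 = −8p + 3 ⇒ 15p = 4 ⇒ p = 4/15, and the value is (7)·(4/15) − 1 = 13/15.
For Firm B: with q = P(Match), equating Invest's and Hold's payoffs gives 11q − 5 = −4q + 3 ⇒ q = 8/15.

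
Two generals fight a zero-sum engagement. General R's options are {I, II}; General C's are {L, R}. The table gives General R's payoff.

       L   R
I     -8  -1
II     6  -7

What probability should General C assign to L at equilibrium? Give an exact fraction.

3/10

Row minima: I → -8, II → -7; maximin = -7.
Column maxima: L → 6, R → -1; minimax = -1.
-7 ≠ -1, so there is no saddle point; optimal play is mixed.
Let General R play I with probability p. Expected payoff against L: (-8)p + 6(1−p) = −14p + 6; against R: (-1)p + (-7)(1−p) = 6p − 7.
Setting these equal: −14p + 6 = 6p − 7 ⇒ −20p = -13 ⇒ p = 13/20, and the value is (-14)·(13/20) + 6 = -31/10.
For General C: with q = P(L), equating I's and II's payoffs gives −7q − 1 = 13q − 7 ⇒ q = 3/10.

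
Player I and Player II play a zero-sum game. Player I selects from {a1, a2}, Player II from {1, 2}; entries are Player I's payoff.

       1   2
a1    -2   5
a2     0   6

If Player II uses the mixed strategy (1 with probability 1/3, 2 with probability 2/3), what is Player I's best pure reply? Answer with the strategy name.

a2

Expected payoff of a1: (1/3)·(-2) + (2/3)·5 = 8/3.
Expected payoff of a2: (1/3)·0 + (2/3)·6 = 4.
The largest is 4, so Player I's best response is a2.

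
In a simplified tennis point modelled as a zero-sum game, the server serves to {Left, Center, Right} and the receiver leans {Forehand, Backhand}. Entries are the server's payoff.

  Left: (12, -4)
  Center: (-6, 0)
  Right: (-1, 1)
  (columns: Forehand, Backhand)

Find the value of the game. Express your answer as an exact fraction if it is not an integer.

4/9

Row minima: Left → -4, Center → -6, Right → -1; maximin = -1.
Column maxima: Forehand → 12, Backhand → 1; minimax = 1.
-1 ≠ 1, so there is no saddle point; optimal play is mixed.
Center is strictly dominated by Right, so the server never plays it.
On the remaining 2×2 (Left, Right vs Forehand, Backhand):
Let the server play Left with probability p. Expected payoff against Forehand: 12p + (-1)(1−p) = 13p − 1; against Backhand: (-4)p + 1(1−p) = −5p + 1.
Setting these equal: 13p − 1 = −5p + 1 ⇒ 18p = 2 ⇒ p = 1/9, and the value is (13)·(1/9) − 1 = 4/9.
For the receiver: with q = P(Forehand), equating Left's and Right's payoffs gives 16q − 4 = −2q + 1 ⇒ q = 5/18.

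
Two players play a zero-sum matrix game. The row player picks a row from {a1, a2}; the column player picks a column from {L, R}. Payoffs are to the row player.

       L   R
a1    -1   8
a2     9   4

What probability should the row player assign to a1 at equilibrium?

5/14

Row minima: a1 → -1, a2 → 4; maximin = 4.
Column maxima: L → 9, R → 8; minimax = 8.
4 ≠ 8, so there is no saddle point; optimal play is mixed.
Let the row player play a1 with probability p. Expected payoff against L: (-1)p + 9(1−p) = −10p + 9; against R: 8p + 4(1−p) = 4p + 4.
Setting these equal: −10p + 9 = 4p + 4 ⇒ −14p = -5 ⇒ p = 5/14, and the value is (-10)·(5/14) + 9 = 38/7.
For the column player: with q = P(L), equating a1's and a2's payoffs gives −9q + 8 = 5q + 4 ⇒ q = 2/7.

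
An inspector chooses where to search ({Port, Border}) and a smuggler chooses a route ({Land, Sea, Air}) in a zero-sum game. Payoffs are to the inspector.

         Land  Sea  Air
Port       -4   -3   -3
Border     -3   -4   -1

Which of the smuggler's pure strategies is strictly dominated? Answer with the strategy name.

Air

Land holds the inspector's payoff strictly below Air in every row: -4 < -3, -3 < -1.
So Air is strictly dominated for the smuggler.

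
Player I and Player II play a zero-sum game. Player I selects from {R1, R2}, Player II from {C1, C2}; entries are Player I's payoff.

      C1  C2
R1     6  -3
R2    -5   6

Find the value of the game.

Row minima: R1 → -3, R2 → -5; maximin = -3.
Column maxima: C1 → 6, C2 → 6; minimax = 6.
-3 ≠ 6, so there is no saddle point; optimal play is mixed.
Let Player I play R1 with probability p. Expected payoff against C1: 6p + (-5)(1−p) = 11p − 5; against C2: (-3)p + 6(1−p) = −9p + 6.
Setting these equal: 11p − 5 = −9p + 6 ⇒ 20p = 11 ⇒ p = 11/20, and the value is (11)·(11/20) − 5 = 21/20.
For Player II: with q = P(C1), equating R1's and R2's payoffs gives 9q − 3 = −11q + 6 ⇒ q = 9/20.

21/20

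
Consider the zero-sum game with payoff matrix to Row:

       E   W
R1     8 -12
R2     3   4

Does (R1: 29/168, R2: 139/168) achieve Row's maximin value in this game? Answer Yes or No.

No

Against E this mix gives (29/168)·8 + (139/168)·3 = 649/168.
Against W this mix gives (29/168)·(-12) + (139/168)·4 = 26/21.
Column will play W, holding Row to 26/21. Shifting weight toward the row that does better against W would raise this floor (the equalizing mix achieves 68/21 against both W and E), so the proposed strategy is not optimal.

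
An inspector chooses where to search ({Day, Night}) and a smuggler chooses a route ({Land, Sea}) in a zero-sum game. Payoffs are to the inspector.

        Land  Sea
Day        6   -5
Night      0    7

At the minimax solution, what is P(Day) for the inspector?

7/18

Row minima: Day → -5, Night → 0; maximin = 0.
Column maxima: Land → 6, Sea → 7; minimax = 6.
0 ≠ 6, so there is no saddle point; optimal play is mixed.
Let the inspector play Day with probability p. Expected payoff against Land: 6p + 0(1−p) = 6p; against Sea: (-5)p + 7(1−p) = −12p + 7.
Setting these equal: 6p = −12p + 7 ⇒ 18p = 7 ⇒ p = 7/18, and the value is (6)·(7/18) = 7/3.
For the smuggler: with q = P(Land), equating Day's and Night's payoffs gives 11q − 5 = −7q + 7 ⇒ q = 2/3.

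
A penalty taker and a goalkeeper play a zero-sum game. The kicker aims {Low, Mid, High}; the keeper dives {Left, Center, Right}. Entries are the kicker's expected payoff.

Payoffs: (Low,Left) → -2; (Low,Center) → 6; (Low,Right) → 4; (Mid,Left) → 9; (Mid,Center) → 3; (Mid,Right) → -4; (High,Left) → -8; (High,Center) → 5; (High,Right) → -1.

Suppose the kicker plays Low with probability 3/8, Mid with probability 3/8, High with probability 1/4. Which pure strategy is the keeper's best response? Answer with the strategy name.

Right

If the keeper plays Left, the kicker's expected payoff is (3/8)·(-2) + (3/8)·9 + (1/4)·(-8) = 5/8.
If the keeper plays Center, the kicker's expected payoff is (3/8)·6 + (3/8)·3 + (1/4)·5 = 37/8.
If the keeper plays Right, the kicker's expected payoff is (3/8)·4 + (3/8)·(-4) + (1/4)·(-1) = -1/4.
The keeper minimizes the kicker's payoff; the smallest is -1/4, so the best response is Right.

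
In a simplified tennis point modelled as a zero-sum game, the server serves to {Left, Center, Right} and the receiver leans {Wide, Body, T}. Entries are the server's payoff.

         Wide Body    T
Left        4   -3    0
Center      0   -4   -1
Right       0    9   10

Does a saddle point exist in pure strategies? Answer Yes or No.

No

Row minima: Left → -3, Center → -4, Right → 0; maximin = 0.
Column maxima: Wide → 4, Body → 9, T → 10; minimax = 4.
0 ≠ 4, so no pure-strategy equilibrium exists.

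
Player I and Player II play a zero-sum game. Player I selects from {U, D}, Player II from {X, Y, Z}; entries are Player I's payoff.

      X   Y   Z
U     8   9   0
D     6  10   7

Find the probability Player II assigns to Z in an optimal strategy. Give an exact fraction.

Row minima: U → 0, D → 6; maximin = 6.
Column maxima: X → 8, Y → 10, Z → 7; minimax = 7.
6 ≠ 7, so there is no saddle point; optimal play is mixed.
Y is strictly dominated by X (it gives Player I strictly more in every row), so Player II never plays it.
On the remaining 2×2 (U, D vs X, Z):
Let Player I play U with probability p. Expected payoff against X: 8p + 6(1−p) = 2p + 6; against Z: 0p + 7(1−p) = −7p + 7.
Setting these equal: 2p + 6 = −7p + 7 ⇒ 9p = 1 ⇒ p = 1/9, and the value is (2)·(1/9) + 6 = 56/9.
For Player II: with q = P(X), equating U's and D's payoffs gives 8q = −q + 7 ⇒ q = 7/9.

2/9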